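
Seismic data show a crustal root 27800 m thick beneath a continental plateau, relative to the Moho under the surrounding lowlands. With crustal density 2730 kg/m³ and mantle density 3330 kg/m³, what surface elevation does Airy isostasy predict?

For local isostatic compensation: ρ_c h = (ρ_m − ρ_c) r.
h = r (ρ_m − ρ_c) / ρ_c = 27800 m × (3330 − 2730) / 2730 = 6110 m.

6110 m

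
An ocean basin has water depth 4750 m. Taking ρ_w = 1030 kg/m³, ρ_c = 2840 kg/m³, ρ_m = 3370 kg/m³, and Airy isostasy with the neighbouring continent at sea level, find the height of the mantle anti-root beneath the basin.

For local isostatic compensation: replacing crust with seawater at the top is compensated by replacing crust with mantle at the base: d (ρ_c − ρ_w) = a (ρ_m − ρ_c).
a = d (ρ_c − ρ_w)/(ρ_m − ρ_c) = 4750 m × 1810/530 = 16200 m.

16200 m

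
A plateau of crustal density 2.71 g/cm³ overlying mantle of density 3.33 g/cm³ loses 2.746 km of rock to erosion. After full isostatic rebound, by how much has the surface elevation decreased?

0.511 km

Rebound u = e ρ_c/ρ_m = 2.746 km × 2.71/3.33 = 2.235 km.
Net surface drop = e − u = 2.746 km − 2.235 km = e (ρ_m − ρ_c)/ρ_m = 0.511 km.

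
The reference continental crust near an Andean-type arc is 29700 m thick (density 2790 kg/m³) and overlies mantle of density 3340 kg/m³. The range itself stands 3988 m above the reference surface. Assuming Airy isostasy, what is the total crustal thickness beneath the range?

Root depth r = h ρ_c / (ρ_m − ρ_c) = 3988 m × 2790 / 550 = 20230 m.
Total thickness = T + h + r = 29700 m + 3988 m + 20230 m = 53900 m.

53900 m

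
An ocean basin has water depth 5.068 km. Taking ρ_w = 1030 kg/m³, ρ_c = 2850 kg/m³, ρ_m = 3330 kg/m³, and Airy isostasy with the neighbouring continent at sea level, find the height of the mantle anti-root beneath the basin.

19.2 km

Balancing pressure at the compensation depth: replacing crust with seawater at the top is compensated by replacing crust with mantle at the base: d (ρ_c − ρ_w) = a (ρ_m − ρ_c).
a = d (ρ_c − ρ_w)/(ρ_m − ρ_c) = 5.068 km × 1820/480 = 19.2 km.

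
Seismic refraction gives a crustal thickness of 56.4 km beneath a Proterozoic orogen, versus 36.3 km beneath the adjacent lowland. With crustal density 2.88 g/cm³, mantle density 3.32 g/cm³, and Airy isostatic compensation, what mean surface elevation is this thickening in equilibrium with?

Excess crust Δ = 56.4 km − 36.3 km = 20.1 km, split between elevation h and root r with h + r = Δ.
Airy balance ρ_c h = (ρ_m − ρ_c) r gives r = h ρ_c/(ρ_m − ρ_c), so h (1 + ρ_c/(ρ_m − ρ_c)) = Δ, i.e. h = Δ (ρ_m − ρ_c)/ρ_m.
h = 20.1 km × 0.44/3.32 = 2.66 km.

2.66 km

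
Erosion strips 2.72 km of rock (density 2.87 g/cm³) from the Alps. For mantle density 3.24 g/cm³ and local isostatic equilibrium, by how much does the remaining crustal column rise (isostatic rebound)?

Unloading: uplift u = e ρ_c/ρ_m = 2.72 km × 2.87/3.24 = 2.41 km.

2.41 km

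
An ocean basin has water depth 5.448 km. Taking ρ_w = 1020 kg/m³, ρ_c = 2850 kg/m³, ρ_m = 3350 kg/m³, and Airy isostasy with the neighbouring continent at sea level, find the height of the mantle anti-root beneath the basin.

Balancing pressure at the compensation depth: replacing crust with seawater at the top is compensated by replacing crust with mantle at the base: d (ρ_c − ρ_w) = a (ρ_m − ρ_c).
a = d (ρ_c − ρ_w)/(ρ_m − ρ_c) = 5.448 km × 1830/500 = 19.9 km.

19.9 km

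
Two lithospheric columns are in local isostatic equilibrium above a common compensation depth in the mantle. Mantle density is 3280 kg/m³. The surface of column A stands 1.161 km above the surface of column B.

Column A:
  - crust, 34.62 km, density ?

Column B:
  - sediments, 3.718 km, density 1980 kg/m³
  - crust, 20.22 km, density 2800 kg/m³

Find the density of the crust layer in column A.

Take the compensation level at the base of the deeper column (depth z_c below the surface of column A) and equate Σ ρ_i t_i down to z_c; mantle fills any gap and the z_c terms cancel.
Column A: 34.62×ρ + (z_c − 34.62)×3280
Column B: 1.161×0 + 3.718×1980 + 20.22×2800 + (z_c − 1.161 − 23.938)×3280
The z_c×3280 term appears on both sides and cancels. Collect the known terms of each column as K = Σ(ρt)_known − 3280 × (depth of known layers): K_A = 0 − 3280×34.62 = −113553.6; K_B = 63977.64 − 3280×(1.161 + 23.938) = −18347.08.
Balance: K_A + 34.62×ρ = K_B, so ρ = (K_B − K_A)/34.62 = 95206.5/34.62 = 2750 kg/m³.

2750 kg/m³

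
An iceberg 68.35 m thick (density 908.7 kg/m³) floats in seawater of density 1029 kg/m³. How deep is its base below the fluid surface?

60.4 m

Draft d = t ρ_obj/ρ_fluid = 68.35 m × 908.7/1029 = 60.4 m.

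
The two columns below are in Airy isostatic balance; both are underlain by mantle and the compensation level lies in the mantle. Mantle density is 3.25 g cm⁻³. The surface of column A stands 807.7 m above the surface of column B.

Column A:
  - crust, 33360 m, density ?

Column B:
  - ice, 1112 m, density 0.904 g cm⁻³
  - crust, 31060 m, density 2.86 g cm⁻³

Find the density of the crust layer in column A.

2.73 g cm⁻³

Take the compensation level at the base of the deeper column (depth z_c below the surface of column A) and equate Σ ρ_i t_i down to z_c; mantle fills any gap and the z_c terms cancel.
Column A: 33360×ρ + (z_c − 33360)×3.25
Column B: 807.7×0 + 1112×0.904 + 31060×2.86 + (z_c − 807.7 − 32172)×3.25
The z_c×3.25 term appears on both sides and cancels. Collect the known terms of each column as K = Σ(ρt)_known − 3.25 × (depth of known layers): K_A = 0 − 3.25×33360 = −108420; K_B = 89836.848 − 3.25×(807.7 + 32172) = −17347.177.
Balance: K_A + 33360×ρ = K_B, so ρ = (K_B − K_A)/33360 = 91072.8/33360 = 2.73 g cm⁻³.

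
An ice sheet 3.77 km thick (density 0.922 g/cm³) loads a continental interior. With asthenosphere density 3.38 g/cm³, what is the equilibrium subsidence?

1.03 km

For local isostatic compensation: the ice load ρ_ice t is balanced by mantle displaced below, ρ_m s.
s = t ρ_ice / ρ_m = 3.77 km × 0.922/3.38 = 1.03 km.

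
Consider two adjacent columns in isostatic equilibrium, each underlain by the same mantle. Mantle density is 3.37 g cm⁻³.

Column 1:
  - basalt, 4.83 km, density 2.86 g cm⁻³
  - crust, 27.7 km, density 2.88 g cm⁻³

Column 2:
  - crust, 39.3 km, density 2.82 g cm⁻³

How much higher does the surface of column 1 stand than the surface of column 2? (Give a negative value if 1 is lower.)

−1.66 km

For any compensation level in the mantle, the mantle terms cancel and isostasy reduces to e = (Σt_1 − Σt_2) − (Σ(ρt)_1 − Σ(ρt)_2) / ρ_m.
Σt_1 = 32.53 km; Σt_2 = 39.3 km; Σ(ρt)_1 = 93.5898; Σ(ρt)_2 = 110.826 (in km·g cm⁻³).
e = (32.53 − 39.3) − (93.5898 − 110.826) / 3.37 = −1.66 km.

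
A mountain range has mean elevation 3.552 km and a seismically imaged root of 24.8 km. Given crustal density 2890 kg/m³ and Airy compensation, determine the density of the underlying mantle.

Airy balance: ρ_c h = (ρ_m − ρ_c) r → ρ_m = ρ_c (1 + h/r).
ρ_m = 2890 × (1 + 3.552 km/24.8 km) = 3300 kg/m³.

3300 kg/m³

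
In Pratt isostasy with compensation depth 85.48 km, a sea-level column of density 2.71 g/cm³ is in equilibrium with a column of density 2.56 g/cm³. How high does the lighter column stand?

ρ_ref D = ρ (D + h) → h = D (ρ_ref − ρ)/ρ.
h = 85.48 km × (2.71 − 2.56)/2.56 = 5.01 km.

5.01 km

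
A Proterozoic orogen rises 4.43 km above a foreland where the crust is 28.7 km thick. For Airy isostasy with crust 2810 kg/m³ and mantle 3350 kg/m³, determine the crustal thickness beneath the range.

Root depth r = h ρ_c / (ρ_m − ρ_c) = 4.43 km × 2810 / 540 = 23.05 km.
Total thickness = T + h + r = 28.7 km + 4.43 km + 23.05 km = 56.2 km.

56.2 km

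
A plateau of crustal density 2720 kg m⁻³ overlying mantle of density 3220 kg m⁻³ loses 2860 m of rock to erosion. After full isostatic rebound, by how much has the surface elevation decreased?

444 m

Rebound u = e ρ_c/ρ_m = 2860 m × 2720/3220 = 2416 m.
Net surface drop = e − u = 2860 m − 2416 m = e (ρ_m − ρ_c)/ρ_m = 444 m.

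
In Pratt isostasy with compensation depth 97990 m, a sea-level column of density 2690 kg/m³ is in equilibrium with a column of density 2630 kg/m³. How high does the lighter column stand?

2240 m

ρ_ref D = ρ (D + h) → h = D (ρ_ref − ρ)/ρ.
h = 97990 m × (2690 − 2630)/2630 = 2240 m.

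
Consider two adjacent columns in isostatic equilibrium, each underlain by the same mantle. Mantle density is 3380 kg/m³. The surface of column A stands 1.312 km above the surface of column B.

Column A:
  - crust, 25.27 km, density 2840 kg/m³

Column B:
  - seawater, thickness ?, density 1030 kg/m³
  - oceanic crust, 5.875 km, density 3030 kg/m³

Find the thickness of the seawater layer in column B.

Take the compensation level at the base of the deeper column (depth z_c below the surface of column A) and equate Σ ρ_i t_i down to z_c; mantle fills any gap and the z_c terms cancel.
Column A: 25.27×2840 + (z_c − 25.27)×3380
Column B: 1.312×0 + x×1030 + 5.875×3030 + (z_c − 1.312 − 5.875 − x)×3380
The z_c×3380 term appears on both sides and cancels. Collect the known terms of each column as K = Σ(ρt)_known − 3380 × (depth of known layers): K_A = 71766.8 − 3380×25.27 = −13645.8; K_B = 17801.25 − 3380×(1.312 + 5.875) = −6490.81.
Balance: K_A = K_B − x×(3380 − 1030), so x = (K_B − K_A)/(3380 − 1030) = 7154.99/2350 = 3.04 km.

3.04 km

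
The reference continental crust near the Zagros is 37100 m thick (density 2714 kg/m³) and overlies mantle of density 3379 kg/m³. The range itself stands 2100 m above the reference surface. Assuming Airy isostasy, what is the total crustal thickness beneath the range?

Root depth r = h ρ_c / (ρ_m − ρ_c) = 2100 m × 2714 / 665 = 8571 m.
Total thickness = T + h + r = 37100 m + 2100 m + 8571 m = 47800 m.

47800 m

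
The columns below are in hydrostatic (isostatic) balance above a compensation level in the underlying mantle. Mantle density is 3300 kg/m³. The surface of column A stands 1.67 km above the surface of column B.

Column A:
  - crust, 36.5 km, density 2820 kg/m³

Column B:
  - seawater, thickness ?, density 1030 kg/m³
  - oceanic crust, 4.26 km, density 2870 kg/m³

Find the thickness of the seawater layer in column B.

Take the compensation level at the base of the deeper column (depth z_c below the surface of column A) and equate Σ ρ_i t_i down to z_c; mantle fills any gap and the z_c terms cancel.
Column A: 36.5×2820 + (z_c − 36.5)×3300
Column B: 1.67×0 + x×1030 + 4.26×2870 + (z_c − 1.67 − 4.26 − x)×3300
The z_c×3300 term appears on both sides and cancels. Collect the known terms of each column as K = Σ(ρt)_known − 3300 × (depth of known layers): K_A = 102930 − 3300×36.5 = −17520; K_B = 12226.2 − 3300×(1.67 + 4.26) = −7342.8.
Balance: K_A = K_B − x×(3300 − 1030), so x = (K_B − K_A)/(3300 − 1030) = 10177.2/2270 = 4.48 km.

4.48 km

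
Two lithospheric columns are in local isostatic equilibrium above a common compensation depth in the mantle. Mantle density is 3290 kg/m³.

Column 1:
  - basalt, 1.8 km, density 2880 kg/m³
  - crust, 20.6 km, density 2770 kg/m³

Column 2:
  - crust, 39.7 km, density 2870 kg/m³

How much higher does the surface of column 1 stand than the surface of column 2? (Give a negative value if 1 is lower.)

−1.59 km

For any compensation level in the mantle, the mantle terms cancel and isostasy reduces to e = (Σt_1 − Σt_2) − (Σ(ρt)_1 − Σ(ρt)_2) / ρ_m.
Σt_1 = 22.4 km; Σt_2 = 39.7 km; Σ(ρt)_1 = 62246; Σ(ρt)_2 = 113939 (in km·kg/m³).
e = (22.4 − 39.7) − (62246 − 113939) / 3290 = −1.59 km.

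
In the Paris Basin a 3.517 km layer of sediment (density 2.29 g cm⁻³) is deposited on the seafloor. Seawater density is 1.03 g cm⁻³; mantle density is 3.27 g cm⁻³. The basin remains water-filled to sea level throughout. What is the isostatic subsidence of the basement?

1.98 km

Submarine loading: the sediment displaces seawater, and the subsidence is in turn flooded, so s (ρ_m − ρ_w) = t (ρ_sed − ρ_w).
s = 3.517 km × (2.29 − 1.03) / (3.27 − 1.03) = 1.98 km.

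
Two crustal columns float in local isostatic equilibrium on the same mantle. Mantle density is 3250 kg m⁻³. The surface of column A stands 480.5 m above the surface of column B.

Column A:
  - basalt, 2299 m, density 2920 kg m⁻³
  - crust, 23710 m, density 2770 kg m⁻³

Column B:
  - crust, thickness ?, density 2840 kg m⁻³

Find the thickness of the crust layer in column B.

25800 m

Take the compensation level at the base of the deeper column (depth z_c below the surface of column A) and equate Σ ρ_i t_i down to z_c; mantle fills any gap and the z_c terms cancel.
Column A: 2299×2920 + 23710×2770 + (z_c − 26009)×3250
Column B: 480.5×0 + x×2840 + (z_c − 480.5 − 0 − x)×3250
The z_c×3250 term appears on both sides and cancels. Collect the known terms of each column as K = Σ(ρt)_known − 3250 × (depth of known layers): K_A = 72389780 − 3250×26009 = −12139470; K_B = 0 − 3250×(480.5 + 0) = −1561625.
Balance: K_A = K_B − x×(3250 − 2840), so x = (K_B − K_A)/(3250 − 2840) = 10577800/410 = 25800 m.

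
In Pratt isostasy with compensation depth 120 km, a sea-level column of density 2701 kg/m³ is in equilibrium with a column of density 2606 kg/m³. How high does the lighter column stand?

ρ_ref D = ρ (D + h) → h = D (ρ_ref − ρ)/ρ.
h = 120 km × (2701 − 2606)/2606 = 4.37 km.

4.37 km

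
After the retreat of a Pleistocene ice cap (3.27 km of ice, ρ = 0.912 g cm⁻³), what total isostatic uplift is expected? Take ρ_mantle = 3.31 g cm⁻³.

0.901 km

Removing the load lets mantle flow back in; uplift u satisfies ρ_ice t = ρ_m u.
u = t ρ_ice/ρ_m = 3.27 km × 0.912/3.31 = 0.901 km.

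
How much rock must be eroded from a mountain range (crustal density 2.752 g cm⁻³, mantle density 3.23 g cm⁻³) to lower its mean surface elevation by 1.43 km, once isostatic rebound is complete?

Net drop Δ = e − u = e − e ρ_c/ρ_m = e (ρ_m − ρ_c)/ρ_m.
e = Δ ρ_m/(ρ_m − ρ_c) = 1.43 km × 3.23/0.478 = 9.66 km.

9.66 km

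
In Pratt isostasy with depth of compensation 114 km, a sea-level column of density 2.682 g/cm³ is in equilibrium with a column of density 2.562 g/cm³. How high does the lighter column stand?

5.34 km

ρ_ref D = ρ (D + h) → h = D (ρ_ref − ρ)/ρ.
h = 114 km × (2.682 − 2.562)/2.562 = 5.34 km.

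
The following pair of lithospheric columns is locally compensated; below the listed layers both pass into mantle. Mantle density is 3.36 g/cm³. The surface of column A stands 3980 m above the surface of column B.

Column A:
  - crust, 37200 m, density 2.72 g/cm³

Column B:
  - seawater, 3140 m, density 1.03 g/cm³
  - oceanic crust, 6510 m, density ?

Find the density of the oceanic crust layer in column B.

2.88 g/cm³

Take the compensation level at the base of the deeper column (depth z_c below the surface of column A) and equate Σ ρ_i t_i down to z_c; mantle fills any gap and the z_c terms cancel.
Column A: 37200×2.72 + (z_c − 37200)×3.36
Column B: 3980×0 + 3140×1.03 + 6510×ρ + (z_c − 3980 − 9650)×3.36
The z_c×3.36 term appears on both sides and cancels. Collect the known terms of each column as K = Σ(ρt)_known − 3.36 × (depth of known layers): K_A = 101184 − 3.36×37200 = −23808; K_B = 3234.2 − 3.36×(3980 + 9650) = −42562.6.
Balance: K_A = K_B + 6510×ρ, so ρ = (K_A − K_B)/6510 = 18754.6/6510 = 2.88 g/cm³.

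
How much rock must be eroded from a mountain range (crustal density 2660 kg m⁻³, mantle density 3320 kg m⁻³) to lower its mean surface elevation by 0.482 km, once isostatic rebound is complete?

Net drop Δ = e − u = e − e ρ_c/ρ_m = e (ρ_m − ρ_c)/ρ_m.
e = Δ ρ_m/(ρ_m − ρ_c) = 0.482 km × 3320/660 = 2.42 km.

2.42 km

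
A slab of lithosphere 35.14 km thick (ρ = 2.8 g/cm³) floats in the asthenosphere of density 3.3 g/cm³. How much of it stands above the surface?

5.32 km

Floating equilibrium: submerged depth d = t ρ_obj/ρ_fluid = 35.14 km × 2.8/3.3 = 29.82 km.
Freeboard = t − d = 35.14 km − 29.82 km = 5.32 km.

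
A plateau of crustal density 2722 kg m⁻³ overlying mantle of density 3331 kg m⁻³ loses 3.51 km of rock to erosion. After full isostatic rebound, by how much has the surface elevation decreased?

Rebound u = e ρ_c/ρ_m = 3.51 km × 2722/3331 = 2.868 km.
Net surface drop = e − u = 3.51 km − 2.868 km = e (ρ_m − ρ_c)/ρ_m = 0.642 km.

0.642 km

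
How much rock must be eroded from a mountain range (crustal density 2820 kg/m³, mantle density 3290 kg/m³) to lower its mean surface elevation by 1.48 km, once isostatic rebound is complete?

10.4 km

Net drop Δ = e − u = e − e ρ_c/ρ_m = e (ρ_m − ρ_c)/ρ_m.
e = Δ ρ_m/(ρ_m − ρ_c) = 1.48 km × 3290/470 = 10.4 km.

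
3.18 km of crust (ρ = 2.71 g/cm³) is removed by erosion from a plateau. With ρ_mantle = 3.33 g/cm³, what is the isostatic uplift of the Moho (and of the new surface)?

Unloading: uplift u = e ρ_c/ρ_m = 3.18 km × 2.71/3.33 = 2.59 km.

2.59 km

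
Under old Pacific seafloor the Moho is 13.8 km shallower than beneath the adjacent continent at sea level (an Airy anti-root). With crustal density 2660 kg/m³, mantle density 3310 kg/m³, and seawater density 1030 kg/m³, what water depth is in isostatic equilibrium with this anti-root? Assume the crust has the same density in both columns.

5.5 km

Replacing a thickness d of crust by seawater at the top must be balanced by replacing crust with mantle at the base: d (ρ_c − ρ_w) = a (ρ_m − ρ_c).
d = a (ρ_m − ρ_c)/(ρ_c − ρ_w) = 13.8 km × 650/1630 = 5.5 km.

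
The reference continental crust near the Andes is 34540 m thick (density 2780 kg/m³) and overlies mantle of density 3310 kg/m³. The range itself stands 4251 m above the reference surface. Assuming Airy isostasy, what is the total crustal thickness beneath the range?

Root depth r = h ρ_c / (ρ_m − ρ_c) = 4251 m × 2780 / 530 = 22300 m.
Total thickness = T + h + r = 34540 m + 4251 m + 22300 m = 61100 m.

61100 m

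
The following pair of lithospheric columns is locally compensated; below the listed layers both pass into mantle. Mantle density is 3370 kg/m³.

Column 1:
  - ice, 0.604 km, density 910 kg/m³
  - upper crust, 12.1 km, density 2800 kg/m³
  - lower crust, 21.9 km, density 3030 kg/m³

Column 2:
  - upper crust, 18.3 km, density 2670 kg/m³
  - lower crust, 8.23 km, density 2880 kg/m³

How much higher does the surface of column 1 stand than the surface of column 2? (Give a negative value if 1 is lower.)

−0.301 km

For any compensation level in the mantle, the mantle terms cancel and isostasy reduces to e = (Σt_1 − Σt_2) − (Σ(ρt)_1 − Σ(ρt)_2) / ρ_m.
Σt_1 = 34.604 km; Σt_2 = 26.53 km; Σ(ρt)_1 = 100786.64; Σ(ρt)_2 = 72563.4 (in km·kg/m³).
e = (34.604 − 26.53) − (100786.64 − 72563.4) / 3370 = −0.301 km.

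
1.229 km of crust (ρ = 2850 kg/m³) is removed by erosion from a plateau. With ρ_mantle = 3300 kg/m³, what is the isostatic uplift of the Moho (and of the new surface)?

Unloading: uplift u = e ρ_c/ρ_m = 1.229 km × 2850/3300 = 1.06 km.

1.06 km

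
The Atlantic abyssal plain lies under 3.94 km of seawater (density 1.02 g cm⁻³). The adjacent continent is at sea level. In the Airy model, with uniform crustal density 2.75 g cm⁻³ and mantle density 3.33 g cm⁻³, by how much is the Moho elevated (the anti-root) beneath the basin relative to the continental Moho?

For local isostatic compensation: replacing crust with seawater at the top is compensated by replacing crust with mantle at the base: d (ρ_c − ρ_w) = a (ρ_m − ρ_c).
a = d (ρ_c − ρ_w)/(ρ_m − ρ_c) = 3.94 km × 1.73/0.58 = 11.8 km.

11.8 km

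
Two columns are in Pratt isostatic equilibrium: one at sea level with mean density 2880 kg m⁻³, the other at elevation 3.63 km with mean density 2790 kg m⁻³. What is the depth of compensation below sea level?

113 km

ρ_ref D = ρ (D + h) → D (ρ_ref − ρ) = ρ h.
D = ρ h/(ρ_ref − ρ) = 2790 × 3.63 km/(2880 − 2790) = 113 km.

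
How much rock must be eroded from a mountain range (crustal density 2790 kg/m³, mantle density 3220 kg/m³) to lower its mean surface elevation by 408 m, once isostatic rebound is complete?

3060 m

Net drop Δ = e − u = e − e ρ_c/ρ_m = e (ρ_m − ρ_c)/ρ_m.
e = Δ ρ_m/(ρ_m − ρ_c) = 408 m × 3220/430 = 3060 m.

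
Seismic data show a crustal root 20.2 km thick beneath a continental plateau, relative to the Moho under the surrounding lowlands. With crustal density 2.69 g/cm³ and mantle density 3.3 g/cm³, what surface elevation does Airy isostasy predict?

4.58 km

In Airy isostatic equilibrium: ρ_c h = (ρ_m − ρ_c) r.
h = r (ρ_m − ρ_c) / ρ_c = 20.2 km × (3.3 − 2.69) / 2.69 = 4.58 km.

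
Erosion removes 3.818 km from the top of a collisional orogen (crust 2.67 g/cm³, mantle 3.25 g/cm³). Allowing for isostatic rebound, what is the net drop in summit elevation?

0.681 km

Rebound u = e ρ_c/ρ_m = 3.818 km × 2.67/3.25 = 3.137 km.
Net surface drop = e − u = 3.818 km − 3.137 km = e (ρ_m − ρ_c)/ρ_m = 0.681 km.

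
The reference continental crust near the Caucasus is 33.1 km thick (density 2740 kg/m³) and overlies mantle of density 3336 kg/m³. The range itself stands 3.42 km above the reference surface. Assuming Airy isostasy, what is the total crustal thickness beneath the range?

52.2 km

Root depth r = h ρ_c / (ρ_m − ρ_c) = 3.42 km × 2740 / 596 = 15.72 km.
Total thickness = T + h + r = 33.1 km + 3.42 km + 15.72 km = 52.2 km.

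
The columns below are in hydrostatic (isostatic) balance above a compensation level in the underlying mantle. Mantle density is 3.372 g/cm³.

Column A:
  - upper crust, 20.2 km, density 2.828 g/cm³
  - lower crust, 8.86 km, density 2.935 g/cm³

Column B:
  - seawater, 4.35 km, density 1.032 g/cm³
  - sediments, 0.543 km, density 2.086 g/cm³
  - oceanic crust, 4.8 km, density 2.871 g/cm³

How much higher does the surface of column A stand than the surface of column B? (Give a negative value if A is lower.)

0.468 km

For any compensation level in the mantle, the mantle terms cancel and isostasy reduces to e = (Σt_A − Σt_B) − (Σ(ρt)_A − Σ(ρt)_B) / ρ_m.
Σt_A = 29.06 km; Σt_B = 9.693 km; Σ(ρt)_A = 83.1297; Σ(ρt)_B = 19.402698 (in km·g/cm³).
e = (29.06 − 9.693) − (83.1297 − 19.402698) / 3.372 = 0.468 km.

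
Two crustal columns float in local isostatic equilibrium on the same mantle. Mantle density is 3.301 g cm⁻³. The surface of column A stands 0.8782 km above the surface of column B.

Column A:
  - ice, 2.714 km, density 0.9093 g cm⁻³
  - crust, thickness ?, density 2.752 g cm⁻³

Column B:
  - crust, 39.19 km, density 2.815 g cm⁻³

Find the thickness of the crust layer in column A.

Take the compensation level at the base of the deeper column (depth z_c below the surface of column A) and equate Σ ρ_i t_i down to z_c; mantle fills any gap and the z_c terms cancel.
Column A: 2.714×0.9093 + x×2.752 + (z_c − 2.714 − x)×3.301
Column B: 0.8782×0 + 39.19×2.815 + (z_c − 0.8782 − 39.19)×3.301
The z_c×3.301 term appears on both sides and cancels. Collect the known terms of each column as K = Σ(ρt)_known − 3.301 × (depth of known layers): K_A = 2.4678402 − 3.301×2.714 = −6.4910738; K_B = 110.31985 − 3.301×(0.8782 + 39.19) = −21.9452782.
Balance: K_A − x×(3.301 − 2.752) = K_B, so x = (K_A − K_B)/(3.301 − 2.752) = 15.4542/0.549 = 28.1 km.

28.1 km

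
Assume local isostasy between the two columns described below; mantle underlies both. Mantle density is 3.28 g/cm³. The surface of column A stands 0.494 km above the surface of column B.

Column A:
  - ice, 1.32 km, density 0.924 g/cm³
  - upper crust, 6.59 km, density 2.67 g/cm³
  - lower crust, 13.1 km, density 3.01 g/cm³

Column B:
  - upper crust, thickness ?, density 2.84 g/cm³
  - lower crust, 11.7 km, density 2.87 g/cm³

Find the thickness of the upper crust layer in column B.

9.66 km

Take the compensation level at the base of the deeper column (depth z_c below the surface of column A) and equate Σ ρ_i t_i down to z_c; mantle fills any gap and the z_c terms cancel.
Column A: 1.32×0.924 + 6.59×2.67 + 13.1×3.01 + (z_c − 21.01)×3.28
Column B: 0.494×0 + x×2.84 + 11.7×2.87 + (z_c − 0.494 − 11.7 − x)×3.28
The z_c×3.28 term appears on both sides and cancels. Collect the known terms of each column as K = Σ(ρt)_known − 3.28 × (depth of known layers): K_A = 58.24598 − 3.28×21.01 = −10.66682; K_B = 33.579 − 3.28×(0.494 + 11.7) = −6.41732.
Balance: K_A = K_B − x×(3.28 − 2.84), so x = (K_B − K_A)/(3.28 − 2.84) = 4.2495/0.44 = 9.66 km.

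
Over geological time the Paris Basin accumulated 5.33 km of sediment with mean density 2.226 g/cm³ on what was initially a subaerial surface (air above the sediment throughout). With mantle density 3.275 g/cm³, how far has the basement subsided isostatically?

Subaerial load: s = t ρ_sed / ρ_m = 5.33 km × 2.226/3.275 = 3.62 km.

3.62 km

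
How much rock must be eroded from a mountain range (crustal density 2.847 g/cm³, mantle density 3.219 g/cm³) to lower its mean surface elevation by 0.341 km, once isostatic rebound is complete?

Net drop Δ = e − u = e − e ρ_c/ρ_m = e (ρ_m − ρ_c)/ρ_m.
e = Δ ρ_m/(ρ_m − ρ_c) = 0.341 km × 3.219/0.372 = 2.95 km.

2.95 km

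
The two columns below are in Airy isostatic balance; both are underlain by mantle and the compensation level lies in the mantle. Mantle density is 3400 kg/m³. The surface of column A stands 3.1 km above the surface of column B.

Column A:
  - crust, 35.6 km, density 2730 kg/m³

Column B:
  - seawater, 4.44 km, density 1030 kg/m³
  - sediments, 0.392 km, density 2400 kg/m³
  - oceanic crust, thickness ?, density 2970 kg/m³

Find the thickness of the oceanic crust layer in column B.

5.57 km

Take the compensation level at the base of the deeper column (depth z_c below the surface of column A) and equate Σ ρ_i t_i down to z_c; mantle fills any gap and the z_c terms cancel.
Column A: 35.6×2730 + (z_c − 35.6)×3400
Column B: 3.1×0 + 4.44×1030 + 0.392×2400 + x×2970 + (z_c − 3.1 − 4.832 − x)×3400
The z_c×3400 term appears on both sides and cancels. Collect the known terms of each column as K = Σ(ρt)_known − 3400 × (depth of known layers): K_A = 97188 − 3400×35.6 = −23852; K_B = 5514 − 3400×(3.1 + 4.832) = −21454.8.
Balance: K_A = K_B − x×(3400 − 2970), so x = (K_B − K_A)/(3400 − 2970) = 2397.2/430 = 5.57 km.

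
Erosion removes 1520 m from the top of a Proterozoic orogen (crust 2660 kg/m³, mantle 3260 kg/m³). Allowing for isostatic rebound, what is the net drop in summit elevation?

Rebound u = e ρ_c/ρ_m = 1520 m × 2660/3260 = 1240 m.
Net surface drop = e − u = 1520 m − 1240 m = e (ρ_m − ρ_c)/ρ_m = 280 m.

280 m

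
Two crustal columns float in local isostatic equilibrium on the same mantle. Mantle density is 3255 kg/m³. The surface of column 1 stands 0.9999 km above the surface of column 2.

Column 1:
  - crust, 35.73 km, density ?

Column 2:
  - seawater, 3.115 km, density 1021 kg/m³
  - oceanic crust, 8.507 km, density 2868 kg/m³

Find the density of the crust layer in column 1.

Take the compensation level at the base of the deeper column (depth z_c below the surface of column 1) and equate Σ ρ_i t_i down to z_c; mantle fills any gap and the z_c terms cancel.
Column 1: 35.73×ρ + (z_c − 35.73)×3255
Column 2: 0.9999×0 + 3.115×1021 + 8.507×2868 + (z_c − 0.9999 − 11.622)×3255
The z_c×3255 term appears on both sides and cancels. Collect the known terms of each column as K = Σ(ρt)_known − 3255 × (depth of known layers): K_1 = 0 − 3255×35.73 = −116301.15; K_2 = 27578.491 − 3255×(0.9999 + 11.622) = −13505.7935.
Balance: K_1 + 35.73×ρ = K_2, so ρ = (K_2 − K_1)/35.73 = 102795/35.73 = 2880 kg/m³.

2880 kg/m³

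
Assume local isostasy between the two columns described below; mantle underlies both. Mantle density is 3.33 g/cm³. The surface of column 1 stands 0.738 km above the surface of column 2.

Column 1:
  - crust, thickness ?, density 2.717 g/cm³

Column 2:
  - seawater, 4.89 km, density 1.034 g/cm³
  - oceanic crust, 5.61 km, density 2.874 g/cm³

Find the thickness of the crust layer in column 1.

26.5 km

Take the compensation level at the base of the deeper column (depth z_c below the surface of column 1) and equate Σ ρ_i t_i down to z_c; mantle fills any gap and the z_c terms cancel.
Column 1: x×2.717 + (z_c − 0 − x)×3.33
Column 2: 0.738×0 + 4.89×1.034 + 5.61×2.874 + (z_c − 0.738 − 10.5)×3.33
The z_c×3.33 term appears on both sides and cancels. Collect the known terms of each column as K = Σ(ρt)_known − 3.33 × (depth of known layers): K_1 = 0 − 3.33×0 = 0; K_2 = 21.1794 − 3.33×(0.738 + 10.5) = −16.24314.
Balance: K_1 − x×(3.33 − 2.717) = K_2, so x = (K_1 − K_2)/(3.33 − 2.717) = 16.2431/0.613 = 26.5 km.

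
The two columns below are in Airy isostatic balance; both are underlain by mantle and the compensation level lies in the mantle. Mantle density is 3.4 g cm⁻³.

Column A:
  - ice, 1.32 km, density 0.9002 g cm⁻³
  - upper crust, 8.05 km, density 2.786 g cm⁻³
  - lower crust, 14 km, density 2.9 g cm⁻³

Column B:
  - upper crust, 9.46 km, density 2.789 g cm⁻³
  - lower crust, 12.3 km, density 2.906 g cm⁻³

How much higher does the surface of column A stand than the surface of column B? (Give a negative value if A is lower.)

0.996 km

For any compensation level in the mantle, the mantle terms cancel and isostasy reduces to e = (Σt_A − Σt_B) − (Σ(ρt)_A − Σ(ρt)_B) / ρ_m.
Σt_A = 23.37 km; Σt_B = 21.76 km; Σ(ρt)_A = 64.215564; Σ(ρt)_B = 62.12774 (in km·g cm⁻³).
e = (23.37 − 21.76) − (64.215564 − 62.12774) / 3.4 = 0.996 km.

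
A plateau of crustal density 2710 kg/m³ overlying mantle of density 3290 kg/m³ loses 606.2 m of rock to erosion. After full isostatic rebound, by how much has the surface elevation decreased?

Rebound u = e ρ_c/ρ_m = 606.2 m × 2710/3290 = 499.3 m.
Net surface drop = e − u = 606.2 m − 499.3 m = e (ρ_m − ρ_c)/ρ_m = 107 m.

107 m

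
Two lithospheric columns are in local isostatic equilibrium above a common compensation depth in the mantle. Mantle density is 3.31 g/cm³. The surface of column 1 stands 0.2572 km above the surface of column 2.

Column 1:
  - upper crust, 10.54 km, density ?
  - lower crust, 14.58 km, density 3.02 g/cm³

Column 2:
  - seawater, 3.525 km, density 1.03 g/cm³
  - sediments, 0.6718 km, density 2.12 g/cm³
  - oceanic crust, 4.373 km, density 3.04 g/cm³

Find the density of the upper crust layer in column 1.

Take the compensation level at the base of the deeper column (depth z_c below the surface of column 1) and equate Σ ρ_i t_i down to z_c; mantle fills any gap and the z_c terms cancel.
Column 1: 10.54×ρ + 14.58×3.02 + (z_c − 25.12)×3.31
Column 2: 0.2572×0 + 3.525×1.03 + 0.6718×2.12 + 4.373×3.04 + (z_c − 0.2572 − 8.5698)×3.31
The z_c×3.31 term appears on both sides and cancels. Collect the known terms of each column as K = Σ(ρt)_known − 3.31 × (depth of known layers): K_1 = 44.0316 − 3.31×25.12 = −39.1156; K_2 = 18.348886 − 3.31×(0.2572 + 8.5698) = −10.868484.
Balance: K_1 + 10.54×ρ = K_2, so ρ = (K_2 − K_1)/10.54 = 28.2471/10.54 = 2.68 g/cm³.

2.68 g/cm³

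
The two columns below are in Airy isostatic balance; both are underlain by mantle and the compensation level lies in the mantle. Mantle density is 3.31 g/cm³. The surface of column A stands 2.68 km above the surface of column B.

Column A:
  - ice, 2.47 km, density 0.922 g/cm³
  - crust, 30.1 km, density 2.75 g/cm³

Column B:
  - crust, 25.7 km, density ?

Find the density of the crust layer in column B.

Take the compensation level at the base of the deeper column (depth z_c below the surface of column A) and equate Σ ρ_i t_i down to z_c; mantle fills any gap and the z_c terms cancel.
Column A: 2.47×0.922 + 30.1×2.75 + (z_c − 32.57)×3.31
Column B: 2.68×0 + 25.7×ρ + (z_c − 2.68 − 25.7)×3.31
The z_c×3.31 term appears on both sides and cancels. Collect the known terms of each column as K = Σ(ρt)_known − 3.31 × (depth of known layers): K_A = 85.05234 − 3.31×32.57 = −22.75436; K_B = 0 − 3.31×(2.68 + 25.7) = −93.9378.
Balance: K_A = K_B + 25.7×ρ, so ρ = (K_A − K_B)/25.7 = 71.1834/25.7 = 2.77 g/cm³.

2.77 g/cm³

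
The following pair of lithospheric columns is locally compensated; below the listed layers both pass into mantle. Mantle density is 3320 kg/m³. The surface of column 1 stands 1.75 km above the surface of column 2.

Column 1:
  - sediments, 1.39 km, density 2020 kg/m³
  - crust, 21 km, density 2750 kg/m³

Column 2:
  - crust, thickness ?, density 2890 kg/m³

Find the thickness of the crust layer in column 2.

Take the compensation level at the base of the deeper column (depth z_c below the surface of column 1) and equate Σ ρ_i t_i down to z_c; mantle fills any gap and the z_c terms cancel.
Column 1: 1.39×2020 + 21×2750 + (z_c − 22.39)×3320
Column 2: 1.75×0 + x×2890 + (z_c − 1.75 − 0 − x)×3320
The z_c×3320 term appears on both sides and cancels. Collect the known terms of each column as K = Σ(ρt)_known − 3320 × (depth of known layers): K_1 = 60557.8 − 3320×22.39 = −13777; K_2 = 0 − 3320×(1.75 + 0) = −5810.
Balance: K_1 = K_2 − x×(3320 − 2890), so x = (K_2 − K_1)/(3320 − 2890) = 7967/430 = 18.5 km.

18.5 km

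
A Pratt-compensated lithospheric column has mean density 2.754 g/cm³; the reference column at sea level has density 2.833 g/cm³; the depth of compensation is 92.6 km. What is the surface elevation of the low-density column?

ρ_ref D = ρ (D + h) → h = D (ρ_ref − ρ)/ρ.
h = 92.6 km × (2.833 − 2.754)/2.754 = 2.66 km.

2.66 km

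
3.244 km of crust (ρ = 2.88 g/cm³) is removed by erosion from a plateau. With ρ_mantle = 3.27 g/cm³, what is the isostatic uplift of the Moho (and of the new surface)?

2.86 km

Unloading: uplift u = e ρ_c/ρ_m = 3.244 km × 2.88/3.27 = 2.86 km.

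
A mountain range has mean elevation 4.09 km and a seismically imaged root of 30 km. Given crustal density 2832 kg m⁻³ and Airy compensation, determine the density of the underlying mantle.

Airy balance: ρ_c h = (ρ_m − ρ_c) r → ρ_m = ρ_c (1 + h/r).
ρ_m = 2832 × (1 + 4.09 km/30 km) = 3220 kg m⁻³.

3220 kg m⁻³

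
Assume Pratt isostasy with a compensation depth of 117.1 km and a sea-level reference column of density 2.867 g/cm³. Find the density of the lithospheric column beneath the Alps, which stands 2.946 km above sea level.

2.8 g/cm³

Pratt balance: ρ_ref D = ρ (D + h).
ρ = ρ_ref D/(D + h) = 2.867 × 117.1 km/(117.1 km + 2.946 km) = 2.8 g/cm³.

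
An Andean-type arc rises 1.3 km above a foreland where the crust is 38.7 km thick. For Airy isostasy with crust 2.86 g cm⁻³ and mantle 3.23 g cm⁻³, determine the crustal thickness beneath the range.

50 km

Root depth r = h ρ_c / (ρ_m − ρ_c) = 1.3 km × 2.86 / 0.37 = 10.05 km.
Total thickness = T + h + r = 38.7 km + 1.3 km + 10.05 km = 50 km.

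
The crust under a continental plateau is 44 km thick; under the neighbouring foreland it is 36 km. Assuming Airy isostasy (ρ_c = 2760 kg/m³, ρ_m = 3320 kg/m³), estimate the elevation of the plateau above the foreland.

1.35 km

Excess crust Δ = 44 km − 36 km = 8 km, split between elevation h and root r with h + r = Δ.
Airy balance ρ_c h = (ρ_m − ρ_c) r gives r = h ρ_c/(ρ_m − ρ_c), so h (1 + ρ_c/(ρ_m − ρ_c)) = Δ, i.e. h = Δ (ρ_m − ρ_c)/ρ_m.
h = 8 km × 560/3320 = 1.35 km.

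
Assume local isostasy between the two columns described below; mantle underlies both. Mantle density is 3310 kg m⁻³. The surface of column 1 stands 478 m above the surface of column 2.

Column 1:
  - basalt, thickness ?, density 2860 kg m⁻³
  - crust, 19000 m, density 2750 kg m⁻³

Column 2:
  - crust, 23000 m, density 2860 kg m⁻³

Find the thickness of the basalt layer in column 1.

2870 m

Take the compensation level at the base of the deeper column (depth z_c below the surface of column 1) and equate Σ ρ_i t_i down to z_c; mantle fills any gap and the z_c terms cancel.
Column 1: x×2860 + 19000×2750 + (z_c − 19000 − x)×3310
Column 2: 478×0 + 23000×2860 + (z_c − 478 − 23000)×3310
The z_c×3310 term appears on both sides and cancels. Collect the known terms of each column as K = Σ(ρt)_known − 3310 × (depth of known layers): K_1 = 52250000 − 3310×19000 = −10640000; K_2 = 65780000 − 3310×(478 + 23000) = −11932180.
Balance: K_1 − x×(3310 − 2860) = K_2, so x = (K_1 − K_2)/(3310 − 2860) = 1292180/450 = 2870 m.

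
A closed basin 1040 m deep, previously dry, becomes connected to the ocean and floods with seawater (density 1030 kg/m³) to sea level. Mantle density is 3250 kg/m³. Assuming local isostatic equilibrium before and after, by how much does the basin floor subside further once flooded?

483 m

After flooding the water column is d + s deep. Its weight must equal the weight of mantle displaced by the extra subsidence s: (d + s) ρ_w = s ρ_m.
s = d ρ_w / (ρ_m − ρ_w) = 1040 m × 1030/(3250 − 1030) = 483 m.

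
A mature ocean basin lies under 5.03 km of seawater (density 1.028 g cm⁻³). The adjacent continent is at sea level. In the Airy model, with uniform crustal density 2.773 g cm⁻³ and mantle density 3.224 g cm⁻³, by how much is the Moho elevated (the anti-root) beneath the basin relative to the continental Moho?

For local isostatic compensation: replacing crust with seawater at the top is compensated by replacing crust with mantle at the base: d (ρ_c − ρ_w) = a (ρ_m − ρ_c).
a = d (ρ_c − ρ_w)/(ρ_m − ρ_c) = 5.03 km × 1.745/0.451 = 19.5 km.

19.5 km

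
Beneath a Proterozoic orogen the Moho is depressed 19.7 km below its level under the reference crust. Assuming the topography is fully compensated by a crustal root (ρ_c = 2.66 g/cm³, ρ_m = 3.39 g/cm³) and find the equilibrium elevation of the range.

5.41 km

By Archimedes' principle applied to the lithosphere: ρ_c h = (ρ_m − ρ_c) r.
h = r (ρ_m − ρ_c) / ρ_c = 19.7 km × (3.39 − 2.66) / 2.66 = 5.41 km.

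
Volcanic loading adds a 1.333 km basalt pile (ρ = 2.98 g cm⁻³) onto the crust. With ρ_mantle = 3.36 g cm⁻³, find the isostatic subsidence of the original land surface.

1.18 km

Subaerial loading: s = t ρ_load / ρ_m.
s = 1.333 km × 2.98/3.36 = 1.18 km.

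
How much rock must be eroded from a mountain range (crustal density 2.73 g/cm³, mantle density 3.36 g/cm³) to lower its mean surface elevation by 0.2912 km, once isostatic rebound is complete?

1.55 km

Net drop Δ = e − u = e − e ρ_c/ρ_m = e (ρ_m − ρ_c)/ρ_m.
e = Δ ρ_m/(ρ_m − ρ_c) = 0.2912 km × 3.36/0.63 = 1.55 km.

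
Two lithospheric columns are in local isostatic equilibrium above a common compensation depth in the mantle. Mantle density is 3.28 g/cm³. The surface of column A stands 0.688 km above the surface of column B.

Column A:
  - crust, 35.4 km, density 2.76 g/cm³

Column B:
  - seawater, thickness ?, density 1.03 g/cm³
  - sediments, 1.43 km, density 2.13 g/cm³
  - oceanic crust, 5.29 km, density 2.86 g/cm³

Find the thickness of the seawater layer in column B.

Take the compensation level at the base of the deeper column (depth z_c below the surface of column A) and equate Σ ρ_i t_i down to z_c; mantle fills any gap and the z_c terms cancel.
Column A: 35.4×2.76 + (z_c − 35.4)×3.28
Column B: 0.688×0 + x×1.03 + 1.43×2.13 + 5.29×2.86 + (z_c − 0.688 − 6.72 − x)×3.28
The z_c×3.28 term appears on both sides and cancels. Collect the known terms of each column as K = Σ(ρt)_known − 3.28 × (depth of known layers): K_A = 97.704 − 3.28×35.4 = −18.408; K_B = 18.1753 − 3.28×(0.688 + 6.72) = −6.12294.
Balance: K_A = K_B − x×(3.28 − 1.03), so x = (K_B − K_A)/(3.28 − 1.03) = 12.2851/2.25 = 5.46 km.

5.46 km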